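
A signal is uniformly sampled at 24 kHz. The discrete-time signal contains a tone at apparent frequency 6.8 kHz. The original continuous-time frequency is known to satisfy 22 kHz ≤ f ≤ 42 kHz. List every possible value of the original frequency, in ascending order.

30.8 kHz, 41.2 kHz

Frequencies that alias to 6.8 kHz are k·fs ± 6.8 kHz for integer k ≥ 0.
k=0: 6.8 kHz.
k=1: 17.2 kHz, 30.8 kHz.
k=2: 41.2 kHz, 54.8 kHz.
k=3: 65.2 kHz, 78.8 kHz.
Within [22 kHz, 42 kHz]: 30.8 kHz, 41.2 kHz.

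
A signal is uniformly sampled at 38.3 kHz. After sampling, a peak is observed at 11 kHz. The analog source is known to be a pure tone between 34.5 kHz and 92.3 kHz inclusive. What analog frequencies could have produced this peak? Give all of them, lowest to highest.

49.3 kHz, 65.6 kHz, 87.6 kHz

Frequencies that alias to 11 kHz are k·fs ± 11 kHz for integer k ≥ 0.
k=0: 11 kHz.
k=1: 27.3 kHz, 49.3 kHz.
k=2: 65.6 kHz, 87.6 kHz.
k=3: 103.9 kHz, 125.9 kHz.
Within [34.5 kHz, 92.3 kHz]: 49.3 kHz, 65.6 kHz, 87.6 kHz.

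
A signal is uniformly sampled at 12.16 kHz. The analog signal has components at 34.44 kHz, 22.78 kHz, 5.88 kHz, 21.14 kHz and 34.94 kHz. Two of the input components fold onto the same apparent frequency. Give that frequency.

fs/2 = 6.08 kHz.
34.44 kHz mod fs = 10.12 kHz.
10.12 kHz > fs/2 = 6.08 kHz, folds to fs − 10.12 kHz = 2.04 kHz.
22.78 kHz mod fs = 10.62 kHz.
10.62 kHz > fs/2 = 6.08 kHz, folds to fs − 10.62 kHz = 1.54 kHz.
5.88 kHz ≤ fs/2 = 6.08 kHz, passes unchanged.
21.14 kHz mod fs = 8.98 kHz.
8.98 kHz > fs/2 = 6.08 kHz, folds to fs − 8.98 kHz = 3.18 kHz.
34.94 kHz mod fs = 10.62 kHz.
10.62 kHz > fs/2 = 6.08 kHz, folds to fs − 10.62 kHz = 1.54 kHz.
22.78 kHz and 34.94 kHz both map to 1.54 kHz.

1.54 kHz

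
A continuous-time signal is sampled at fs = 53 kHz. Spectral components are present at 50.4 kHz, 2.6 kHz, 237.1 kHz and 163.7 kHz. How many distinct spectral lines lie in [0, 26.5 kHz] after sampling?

3

fs/2 = 26.5 kHz.
50.4 kHz > fs/2 = 26.5 kHz, folds to fs − 50.4 kHz = 2.6 kHz.
2.6 kHz ≤ fs/2 = 26.5 kHz, passes unchanged.
237.1 kHz mod fs = 25.1 kHz.
25.1 kHz ≤ fs/2 = 26.5 kHz, appears at 25.1 kHz.
163.7 kHz mod fs = 4.7 kHz.
4.7 kHz ≤ fs/2 = 26.5 kHz, appears at 4.7 kHz.
Distinct values: {2.6 kHz, 4.7 kHz, 25.1 kHz} → 3.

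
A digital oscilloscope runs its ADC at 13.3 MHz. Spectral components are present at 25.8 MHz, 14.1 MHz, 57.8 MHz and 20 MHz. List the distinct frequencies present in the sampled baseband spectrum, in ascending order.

0.8 MHz, 4.6 MHz, 6.6 MHz

fs/2 = 6.65 MHz.
25.8 MHz mod fs = 12.5 MHz.
12.5 MHz > fs/2 = 6.65 MHz, folds to fs − 12.5 MHz = 0.8 MHz.
14.1 MHz mod fs = 0.8 MHz.
0.8 MHz ≤ fs/2 = 6.65 MHz, appears at 0.8 MHz.
57.8 MHz mod fs = 4.6 MHz.
4.6 MHz ≤ fs/2 = 6.65 MHz, appears at 4.6 MHz.
20 MHz mod fs = 6.7 MHz.
6.7 MHz > fs/2 = 6.65 MHz, folds to fs − 6.7 MHz = 6.6 MHz.
Distinct values: {0.8 MHz, 4.6 MHz, 6.6 MHz}.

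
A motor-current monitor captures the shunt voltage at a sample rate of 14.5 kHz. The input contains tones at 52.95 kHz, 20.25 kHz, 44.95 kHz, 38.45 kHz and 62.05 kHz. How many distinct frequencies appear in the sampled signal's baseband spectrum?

4

fs/2 = 7.25 kHz.
52.95 kHz mod fs = 9.45 kHz.
9.45 kHz > fs/2 = 7.25 kHz, folds to fs − 9.45 kHz = 5.05 kHz.
20.25 kHz mod fs = 5.75 kHz.
5.75 kHz ≤ fs/2 = 7.25 kHz, appears at 5.75 kHz.
44.95 kHz mod fs = 1.45 kHz.
1.45 kHz ≤ fs/2 = 7.25 kHz, appears at 1.45 kHz.
38.45 kHz mod fs = 9.45 kHz.
9.45 kHz > fs/2 = 7.25 kHz, folds to fs − 9.45 kHz = 5.05 kHz.
62.05 kHz mod fs = 4.05 kHz.
4.05 kHz ≤ fs/2 = 7.25 kHz, appears at 4.05 kHz.
Distinct values: {1.45 kHz, 4.05 kHz, 5.05 kHz, 5.75 kHz} → 4.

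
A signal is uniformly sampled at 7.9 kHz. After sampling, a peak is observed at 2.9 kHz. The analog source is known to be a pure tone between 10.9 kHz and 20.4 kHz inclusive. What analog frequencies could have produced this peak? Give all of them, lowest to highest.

12.9 kHz, 18.7 kHz

Frequencies that alias to 2.9 kHz are k·fs ± 2.9 kHz for integer k ≥ 0.
k=0: 2.9 kHz.
k=1: 5 kHz, 10.8 kHz.
k=2: 12.9 kHz, 18.7 kHz.
k=3: 20.8 kHz, 26.6 kHz.
Within [10.9 kHz, 20.4 kHz]: 12.9 kHz, 18.7 kHz.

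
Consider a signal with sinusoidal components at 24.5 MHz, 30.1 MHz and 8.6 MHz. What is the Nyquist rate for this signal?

60.2 MHz

Highest-frequency component: 30.1 MHz.
Nyquist rate = 2 × 30.1 MHz = 60.2 MHz.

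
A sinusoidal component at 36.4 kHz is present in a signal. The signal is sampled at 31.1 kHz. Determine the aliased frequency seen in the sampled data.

36.4 kHz mod fs = 5.3 kHz.
5.3 kHz ≤ fs/2 = 15.55 kHz, appears at 5.3 kHz.

5.3 kHz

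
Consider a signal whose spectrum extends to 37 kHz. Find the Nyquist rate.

Nyquist rate = 2 × 37 kHz = 74 kHz.

74 kHz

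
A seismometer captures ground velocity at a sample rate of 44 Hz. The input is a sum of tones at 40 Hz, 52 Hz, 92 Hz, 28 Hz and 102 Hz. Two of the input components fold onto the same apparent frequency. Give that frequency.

4 Hz

fs/2 = 22 Hz.
40 Hz > fs/2 = 22 Hz, folds to fs − 40 Hz = 4 Hz.
52 Hz mod fs = 8 Hz.
8 Hz ≤ fs/2 = 22 Hz, appears at 8 Hz.
92 Hz mod fs = 4 Hz.
4 Hz ≤ fs/2 = 22 Hz, appears at 4 Hz.
28 Hz > fs/2 = 22 Hz, folds to fs − 28 Hz = 16 Hz.
102 Hz mod fs = 14 Hz.
14 Hz ≤ fs/2 = 22 Hz, appears at 14 Hz.
40 Hz and 92 Hz both map to 4 Hz.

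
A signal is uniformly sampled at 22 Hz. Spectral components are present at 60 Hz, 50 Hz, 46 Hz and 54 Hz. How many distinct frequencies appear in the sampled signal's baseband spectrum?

fs/2 = 11 Hz.
60 Hz mod fs = 16 Hz.
16 Hz > fs/2 = 11 Hz, folds to fs − 16 Hz = 6 Hz.
50 Hz mod fs = 6 Hz.
6 Hz ≤ fs/2 = 11 Hz, appears at 6 Hz.
46 Hz mod fs = 2 Hz.
2 Hz ≤ fs/2 = 11 Hz, appears at 2 Hz.
54 Hz mod fs = 10 Hz.
10 Hz ≤ fs/2 = 11 Hz, appears at 10 Hz.
Distinct values: {2 Hz, 6 Hz, 10 Hz} → 3.

3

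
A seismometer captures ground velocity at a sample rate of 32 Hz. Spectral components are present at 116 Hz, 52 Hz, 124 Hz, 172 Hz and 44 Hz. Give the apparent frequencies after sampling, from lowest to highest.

4 Hz, 12 Hz

fs/2 = 16 Hz.
116 Hz mod fs = 20 Hz.
20 Hz > fs/2 = 16 Hz, folds to fs − 20 Hz = 12 Hz.
52 Hz mod fs = 20 Hz.
20 Hz > fs/2 = 16 Hz, folds to fs − 20 Hz = 12 Hz.
124 Hz mod fs = 28 Hz.
28 Hz > fs/2 = 16 Hz, folds to fs − 28 Hz = 4 Hz.
172 Hz mod fs = 12 Hz.
12 Hz ≤ fs/2 = 16 Hz, appears at 12 Hz.
44 Hz mod fs = 12 Hz.
12 Hz ≤ fs/2 = 16 Hz, appears at 12 Hz.
Distinct values: {4 Hz, 12 Hz}.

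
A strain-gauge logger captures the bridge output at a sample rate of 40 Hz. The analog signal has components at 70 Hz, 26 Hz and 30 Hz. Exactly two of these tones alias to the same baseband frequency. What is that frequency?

10 Hz

fs/2 = 20 Hz.
70 Hz mod fs = 30 Hz.
30 Hz > fs/2 = 20 Hz, folds to fs − 30 Hz = 10 Hz.
26 Hz > fs/2 = 20 Hz, folds to fs − 26 Hz = 14 Hz.
30 Hz > fs/2 = 20 Hz, folds to fs − 30 Hz = 10 Hz.
30 Hz and 70 Hz both map to 10 Hz.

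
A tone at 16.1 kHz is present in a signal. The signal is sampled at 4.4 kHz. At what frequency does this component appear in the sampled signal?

16.1 kHz mod fs = 2.9 kHz.
2.9 kHz > fs/2 = 2.2 kHz, folds to fs − 2.9 kHz = 1.5 kHz.

1.5 kHz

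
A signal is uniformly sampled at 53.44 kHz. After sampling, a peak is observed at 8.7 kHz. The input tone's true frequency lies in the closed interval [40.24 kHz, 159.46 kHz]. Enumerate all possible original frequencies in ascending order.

44.74 kHz, 62.14 kHz, 98.18 kHz, 115.58 kHz, 151.62 kHz

Frequencies that alias to 8.7 kHz are k·fs ± 8.7 kHz for integer k ≥ 0.
k=0: 8.7 kHz.
k=1: 44.74 kHz, 62.14 kHz.
k=2: 98.18 kHz, 115.58 kHz.
k=3: 151.62 kHz, 169.02 kHz.
k=4: 205.06 kHz, 222.46 kHz.
Within [40.24 kHz, 159.46 kHz]: 44.74 kHz, 62.14 kHz, 98.18 kHz, 115.58 kHz, 151.62 kHz.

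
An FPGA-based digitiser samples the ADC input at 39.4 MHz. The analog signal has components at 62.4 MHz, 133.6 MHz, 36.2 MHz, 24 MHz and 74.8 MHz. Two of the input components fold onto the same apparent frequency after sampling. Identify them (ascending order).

fs/2 = 19.7 MHz.
62.4 MHz mod fs = 23 MHz.
23 MHz > fs/2 = 19.7 MHz, folds to fs − 23 MHz = 16.4 MHz.
133.6 MHz mod fs = 15.4 MHz.
15.4 MHz ≤ fs/2 = 19.7 MHz, appears at 15.4 MHz.
36.2 MHz > fs/2 = 19.7 MHz, folds to fs − 36.2 MHz = 3.2 MHz.
24 MHz > fs/2 = 19.7 MHz, folds to fs − 24 MHz = 15.4 MHz.
74.8 MHz mod fs = 35.4 MHz.
35.4 MHz > fs/2 = 19.7 MHz, folds to fs − 35.4 MHz = 4 MHz.
24 MHz and 133.6 MHz both map to 15.4 MHz.

24 MHz, 133.6 MHz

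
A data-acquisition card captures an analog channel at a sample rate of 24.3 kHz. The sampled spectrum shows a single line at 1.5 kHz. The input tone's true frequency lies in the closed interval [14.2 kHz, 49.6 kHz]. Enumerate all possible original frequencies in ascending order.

22.8 kHz, 25.8 kHz, 47.1 kHz

Frequencies that alias to 1.5 kHz are k·fs ± 1.5 kHz for integer k ≥ 0.
k=0: 1.5 kHz.
k=1: 22.8 kHz, 25.8 kHz.
k=2: 47.1 kHz, 50.1 kHz.
k=3: 71.4 kHz, 74.4 kHz.
Within [14.2 kHz, 49.6 kHz]: 22.8 kHz, 25.8 kHz, 47.1 kHz.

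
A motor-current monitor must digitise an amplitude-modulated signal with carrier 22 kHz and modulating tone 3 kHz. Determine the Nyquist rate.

AM sidebands sit at fc ± fm = 19 kHz and 25 kHz.
Highest-frequency component: 25 kHz.
Nyquist rate = 2 × 25 kHz = 50 kHz.

50 kHz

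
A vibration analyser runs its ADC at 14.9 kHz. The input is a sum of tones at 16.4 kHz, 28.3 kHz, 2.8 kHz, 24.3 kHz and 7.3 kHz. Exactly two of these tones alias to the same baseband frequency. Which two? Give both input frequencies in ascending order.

16.4 kHz, 28.3 kHz

fs/2 = 7.45 kHz.
16.4 kHz mod fs = 1.5 kHz.
1.5 kHz ≤ fs/2 = 7.45 kHz, appears at 1.5 kHz.
28.3 kHz mod fs = 13.4 kHz.
13.4 kHz > fs/2 = 7.45 kHz, folds to fs − 13.4 kHz = 1.5 kHz.
2.8 kHz ≤ fs/2 = 7.45 kHz, passes unchanged.
24.3 kHz mod fs = 9.4 kHz.
9.4 kHz > fs/2 = 7.45 kHz, folds to fs − 9.4 kHz = 5.5 kHz.
7.3 kHz ≤ fs/2 = 7.45 kHz, passes unchanged.
16.4 kHz and 28.3 kHz both map to 1.5 kHz.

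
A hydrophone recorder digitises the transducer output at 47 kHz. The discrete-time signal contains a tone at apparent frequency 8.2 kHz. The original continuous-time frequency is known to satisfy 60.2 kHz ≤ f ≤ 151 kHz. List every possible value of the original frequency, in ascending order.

85.8 kHz, 102.2 kHz, 132.8 kHz, 149.2 kHz

Frequencies that alias to 8.2 kHz are k·fs ± 8.2 kHz for integer k ≥ 0.
k=0: 8.2 kHz.
k=1: 38.8 kHz, 55.2 kHz.
k=2: 85.8 kHz, 102.2 kHz.
k=3: 132.8 kHz, 149.2 kHz.
k=4: 179.8 kHz, 196.2 kHz.
Within [60.2 kHz, 151 kHz]: 85.8 kHz, 102.2 kHz, 132.8 kHz, 149.2 kHz.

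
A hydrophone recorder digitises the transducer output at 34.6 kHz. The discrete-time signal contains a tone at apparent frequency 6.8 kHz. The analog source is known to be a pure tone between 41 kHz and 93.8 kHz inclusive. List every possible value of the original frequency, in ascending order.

41.4 kHz, 62.4 kHz, 76 kHz

Frequencies that alias to 6.8 kHz are k·fs ± 6.8 kHz for integer k ≥ 0.
k=0: 6.8 kHz.
k=1: 27.8 kHz, 41.4 kHz.
k=2: 62.4 kHz, 76 kHz.
k=3: 97 kHz, 110.6 kHz.
Within [41 kHz, 93.8 kHz]: 41.4 kHz, 62.4 kHz, 76 kHz.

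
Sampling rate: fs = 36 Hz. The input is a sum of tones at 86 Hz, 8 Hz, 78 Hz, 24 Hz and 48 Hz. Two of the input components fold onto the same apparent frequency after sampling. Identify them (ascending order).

24 Hz, 48 Hz

fs/2 = 18 Hz.
86 Hz mod fs = 14 Hz.
14 Hz ≤ fs/2 = 18 Hz, appears at 14 Hz.
8 Hz ≤ fs/2 = 18 Hz, passes unchanged.
78 Hz mod fs = 6 Hz.
6 Hz ≤ fs/2 = 18 Hz, appears at 6 Hz.
24 Hz > fs/2 = 18 Hz, folds to fs − 24 Hz = 12 Hz.
48 Hz mod fs = 12 Hz.
12 Hz ≤ fs/2 = 18 Hz, appears at 12 Hz.
24 Hz and 48 Hz both map to 12 Hz.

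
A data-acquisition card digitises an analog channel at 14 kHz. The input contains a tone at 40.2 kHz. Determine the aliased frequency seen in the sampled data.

1.8 kHz

40.2 kHz mod fs = 12.2 kHz.
12.2 kHz > fs/2 = 7 kHz, folds to fs − 12.2 kHz = 1.8 kHz.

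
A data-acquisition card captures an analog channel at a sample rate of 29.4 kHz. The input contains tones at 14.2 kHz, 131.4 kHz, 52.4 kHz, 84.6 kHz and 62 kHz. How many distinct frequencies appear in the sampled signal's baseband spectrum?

5

fs/2 = 14.7 kHz.
14.2 kHz ≤ fs/2 = 14.7 kHz, passes unchanged.
131.4 kHz mod fs = 13.8 kHz.
13.8 kHz ≤ fs/2 = 14.7 kHz, appears at 13.8 kHz.
52.4 kHz mod fs = 23 kHz.
23 kHz > fs/2 = 14.7 kHz, folds to fs − 23 kHz = 6.4 kHz.
84.6 kHz mod fs = 25.8 kHz.
25.8 kHz > fs/2 = 14.7 kHz, folds to fs − 25.8 kHz = 3.6 kHz.
62 kHz mod fs = 3.2 kHz.
3.2 kHz ≤ fs/2 = 14.7 kHz, appears at 3.2 kHz.
Distinct values: {3.2 kHz, 3.6 kHz, 6.4 kHz, 13.8 kHz, 14.2 kHz} → 5.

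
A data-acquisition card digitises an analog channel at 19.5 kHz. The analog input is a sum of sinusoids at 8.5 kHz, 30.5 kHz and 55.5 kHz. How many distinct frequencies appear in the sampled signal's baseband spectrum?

fs/2 = 9.75 kHz.
8.5 kHz ≤ fs/2 = 9.75 kHz, passes unchanged.
30.5 kHz mod fs = 11 kHz.
11 kHz > fs/2 = 9.75 kHz, folds to fs − 11 kHz = 8.5 kHz.
55.5 kHz mod fs = 16.5 kHz.
16.5 kHz > fs/2 = 9.75 kHz, folds to fs − 16.5 kHz = 3 kHz.
Distinct values: {3 kHz, 8.5 kHz} → 2.

2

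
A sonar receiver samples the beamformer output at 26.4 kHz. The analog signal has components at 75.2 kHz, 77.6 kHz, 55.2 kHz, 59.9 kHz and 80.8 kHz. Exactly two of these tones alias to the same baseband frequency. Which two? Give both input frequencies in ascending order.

fs/2 = 13.2 kHz.
75.2 kHz mod fs = 22.4 kHz.
22.4 kHz > fs/2 = 13.2 kHz, folds to fs − 22.4 kHz = 4 kHz.
77.6 kHz mod fs = 24.8 kHz.
24.8 kHz > fs/2 = 13.2 kHz, folds to fs − 24.8 kHz = 1.6 kHz.
55.2 kHz mod fs = 2.4 kHz.
2.4 kHz ≤ fs/2 = 13.2 kHz, appears at 2.4 kHz.
59.9 kHz mod fs = 7.1 kHz.
7.1 kHz ≤ fs/2 = 13.2 kHz, appears at 7.1 kHz.
80.8 kHz mod fs = 1.6 kHz.
1.6 kHz ≤ fs/2 = 13.2 kHz, appears at 1.6 kHz.
77.6 kHz and 80.8 kHz both map to 1.6 kHz.

77.6 kHz, 80.8 kHz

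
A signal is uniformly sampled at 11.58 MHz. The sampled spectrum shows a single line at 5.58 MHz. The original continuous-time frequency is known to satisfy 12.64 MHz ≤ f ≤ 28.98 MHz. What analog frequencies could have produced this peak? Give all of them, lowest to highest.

Frequencies that alias to 5.58 MHz are k·fs ± 5.58 MHz for integer k ≥ 0.
k=0: 5.58 MHz.
k=1: 6 MHz, 17.16 MHz.
k=2: 17.58 MHz, 28.74 MHz.
k=3: 29.16 MHz, 40.32 MHz.
Within [12.64 MHz, 28.98 MHz]: 17.16 MHz, 17.58 MHz, 28.74 MHz.

17.16 MHz, 17.58 MHz, 28.74 MHz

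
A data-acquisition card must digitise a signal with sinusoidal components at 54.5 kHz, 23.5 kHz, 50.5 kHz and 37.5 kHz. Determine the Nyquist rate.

109 kHz

Highest-frequency component: 54.5 kHz.
Nyquist rate = 2 × 54.5 kHz = 109 kHz.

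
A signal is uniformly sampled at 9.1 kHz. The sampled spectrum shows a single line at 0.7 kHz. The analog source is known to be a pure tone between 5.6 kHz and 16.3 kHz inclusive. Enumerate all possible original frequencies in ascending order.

8.4 kHz, 9.8 kHz

Frequencies that alias to 0.7 kHz are k·fs ± 0.7 kHz for integer k ≥ 0.
k=0: 0.7 kHz.
k=1: 8.4 kHz, 9.8 kHz.
k=2: 17.5 kHz, 18.9 kHz.
Within [5.6 kHz, 16.3 kHz]: 8.4 kHz, 9.8 kHz.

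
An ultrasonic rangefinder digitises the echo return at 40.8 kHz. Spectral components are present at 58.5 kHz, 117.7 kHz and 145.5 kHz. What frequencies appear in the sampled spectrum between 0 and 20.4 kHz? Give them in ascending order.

4.7 kHz, 17.7 kHz

fs/2 = 20.4 kHz.
58.5 kHz mod fs = 17.7 kHz.
17.7 kHz ≤ fs/2 = 20.4 kHz, appears at 17.7 kHz.
117.7 kHz mod fs = 36.1 kHz.
36.1 kHz > fs/2 = 20.4 kHz, folds to fs − 36.1 kHz = 4.7 kHz.
145.5 kHz mod fs = 23.1 kHz.
23.1 kHz > fs/2 = 20.4 kHz, folds to fs − 23.1 kHz = 17.7 kHz.
Distinct values: {4.7 kHz, 17.7 kHz}.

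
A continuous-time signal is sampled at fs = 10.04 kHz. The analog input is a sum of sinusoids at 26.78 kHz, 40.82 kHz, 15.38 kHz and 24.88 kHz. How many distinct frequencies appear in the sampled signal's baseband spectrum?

fs/2 = 5.02 kHz.
26.78 kHz mod fs = 6.7 kHz.
6.7 kHz > fs/2 = 5.02 kHz, folds to fs − 6.7 kHz = 3.34 kHz.
40.82 kHz mod fs = 0.66 kHz.
0.66 kHz ≤ fs/2 = 5.02 kHz, appears at 0.66 kHz.
15.38 kHz mod fs = 5.34 kHz.
5.34 kHz > fs/2 = 5.02 kHz, folds to fs − 5.34 kHz = 4.7 kHz.
24.88 kHz mod fs = 4.8 kHz.
4.8 kHz ≤ fs/2 = 5.02 kHz, appears at 4.8 kHz.
Distinct values: {0.66 kHz, 3.34 kHz, 4.7 kHz, 4.8 kHz} → 4.

4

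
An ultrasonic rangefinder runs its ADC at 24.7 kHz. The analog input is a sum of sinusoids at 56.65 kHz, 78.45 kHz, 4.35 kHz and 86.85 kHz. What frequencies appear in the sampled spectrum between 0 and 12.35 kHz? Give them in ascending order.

4.35 kHz, 7.25 kHz, 11.95 kHz

fs/2 = 12.35 kHz.
56.65 kHz mod fs = 7.25 kHz.
7.25 kHz ≤ fs/2 = 12.35 kHz, appears at 7.25 kHz.
78.45 kHz mod fs = 4.35 kHz.
4.35 kHz ≤ fs/2 = 12.35 kHz, appears at 4.35 kHz.
4.35 kHz ≤ fs/2 = 12.35 kHz, passes unchanged.
86.85 kHz mod fs = 12.75 kHz.
12.75 kHz > fs/2 = 12.35 kHz, folds to fs − 12.75 kHz = 11.95 kHz.
Distinct values: {4.35 kHz, 7.25 kHz, 11.95 kHz}.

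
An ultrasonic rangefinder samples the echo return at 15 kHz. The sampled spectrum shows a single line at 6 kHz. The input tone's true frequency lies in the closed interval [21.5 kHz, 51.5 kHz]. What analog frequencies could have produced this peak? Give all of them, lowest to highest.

24 kHz, 36 kHz, 39 kHz, 51 kHz

Frequencies that alias to 6 kHz are k·fs ± 6 kHz for integer k ≥ 0.
k=0: 6 kHz.
k=1: 9 kHz, 21 kHz.
k=2: 24 kHz, 36 kHz.
k=3: 39 kHz, 51 kHz.
k=4: 54 kHz, 66 kHz.
Within [21.5 kHz, 51.5 kHz]: 24 kHz, 36 kHz, 39 kHz, 51 kHz.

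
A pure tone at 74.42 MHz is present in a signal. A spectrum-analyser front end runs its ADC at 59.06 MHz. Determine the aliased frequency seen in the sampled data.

74.42 MHz mod fs = 15.36 MHz.
15.36 MHz ≤ fs/2 = 29.53 MHz, appears at 15.36 MHz.

15.36 MHz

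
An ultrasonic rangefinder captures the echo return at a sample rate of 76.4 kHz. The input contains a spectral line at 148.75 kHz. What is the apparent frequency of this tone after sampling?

148.75 kHz mod fs = 72.35 kHz.
72.35 kHz > fs/2 = 38.2 kHz, folds to fs − 72.35 kHz = 4.05 kHz.

4.05 kHz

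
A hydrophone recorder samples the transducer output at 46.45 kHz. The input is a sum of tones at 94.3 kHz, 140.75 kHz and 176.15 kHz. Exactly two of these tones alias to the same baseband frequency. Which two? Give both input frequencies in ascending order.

94.3 kHz, 140.75 kHz

fs/2 = 23.225 kHz.
94.3 kHz mod fs = 1.4 kHz.
1.4 kHz ≤ fs/2 = 23.225 kHz, appears at 1.4 kHz.
140.75 kHz mod fs = 1.4 kHz.
1.4 kHz ≤ fs/2 = 23.225 kHz, appears at 1.4 kHz.
176.15 kHz mod fs = 36.8 kHz.
36.8 kHz > fs/2 = 23.225 kHz, folds to fs − 36.8 kHz = 9.65 kHz.
94.3 kHz and 140.75 kHz both map to 1.4 kHz.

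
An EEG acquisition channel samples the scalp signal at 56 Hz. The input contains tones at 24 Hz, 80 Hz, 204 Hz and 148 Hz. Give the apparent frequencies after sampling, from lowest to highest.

fs/2 = 28 Hz.
24 Hz ≤ fs/2 = 28 Hz, passes unchanged.
80 Hz mod fs = 24 Hz.
24 Hz ≤ fs/2 = 28 Hz, appears at 24 Hz.
204 Hz mod fs = 36 Hz.
36 Hz > fs/2 = 28 Hz, folds to fs − 36 Hz = 20 Hz.
148 Hz mod fs = 36 Hz.
36 Hz > fs/2 = 28 Hz, folds to fs − 36 Hz = 20 Hz.
Distinct values: {20 Hz, 24 Hz}.

20 Hz, 24 Hz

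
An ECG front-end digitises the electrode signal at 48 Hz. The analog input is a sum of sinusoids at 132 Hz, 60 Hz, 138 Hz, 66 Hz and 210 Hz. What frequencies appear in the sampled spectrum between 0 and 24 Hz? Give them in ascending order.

fs/2 = 24 Hz.
132 Hz mod fs = 36 Hz.
36 Hz > fs/2 = 24 Hz, folds to fs − 36 Hz = 12 Hz.
60 Hz mod fs = 12 Hz.
12 Hz ≤ fs/2 = 24 Hz, appears at 12 Hz.
138 Hz mod fs = 42 Hz.
42 Hz > fs/2 = 24 Hz, folds to fs − 42 Hz = 6 Hz.
66 Hz mod fs = 18 Hz.
18 Hz ≤ fs/2 = 24 Hz, appears at 18 Hz.
210 Hz mod fs = 18 Hz.
18 Hz ≤ fs/2 = 24 Hz, appears at 18 Hz.
Distinct values: {6 Hz, 12 Hz, 18 Hz}.

6 Hz, 12 Hz, 18 Hz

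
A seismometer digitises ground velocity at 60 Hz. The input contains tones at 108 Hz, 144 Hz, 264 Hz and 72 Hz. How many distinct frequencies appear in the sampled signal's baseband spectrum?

fs/2 = 30 Hz.
108 Hz mod fs = 48 Hz.
48 Hz > fs/2 = 30 Hz, folds to fs − 48 Hz = 12 Hz.
144 Hz mod fs = 24 Hz.
24 Hz ≤ fs/2 = 30 Hz, appears at 24 Hz.
264 Hz mod fs = 24 Hz.
24 Hz ≤ fs/2 = 30 Hz, appears at 24 Hz.
72 Hz mod fs = 12 Hz.
12 Hz ≤ fs/2 = 30 Hz, appears at 12 Hz.
Distinct values: {12 Hz, 24 Hz} → 2.

2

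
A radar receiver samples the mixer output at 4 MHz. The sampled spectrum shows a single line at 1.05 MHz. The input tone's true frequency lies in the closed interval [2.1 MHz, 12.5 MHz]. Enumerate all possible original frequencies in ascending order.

Frequencies that alias to 1.05 MHz are k·fs ± 1.05 MHz for integer k ≥ 0.
k=0: 1.05 MHz.
k=1: 2.95 MHz, 5.05 MHz.
k=2: 6.95 MHz, 9.05 MHz.
k=3: 10.95 MHz, 13.05 MHz.
k=4: 14.95 MHz, 17.05 MHz.
Within [2.1 MHz, 12.5 MHz]: 2.95 MHz, 5.05 MHz, 6.95 MHz, 9.05 MHz, 10.95 MHz.

2.95 MHz, 5.05 MHz, 6.95 MHz, 9.05 MHz, 10.95 MHz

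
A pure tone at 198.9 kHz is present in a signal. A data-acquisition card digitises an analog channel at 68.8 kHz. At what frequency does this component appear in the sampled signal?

7.5 kHz

198.9 kHz mod fs = 61.3 kHz.
61.3 kHz > fs/2 = 34.4 kHz, folds to fs − 61.3 kHz = 7.5 kHz.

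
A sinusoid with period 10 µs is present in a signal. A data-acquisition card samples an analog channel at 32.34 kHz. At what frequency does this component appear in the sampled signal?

T = 10 µs → f = 1/T = 100 kHz.
100 kHz mod fs = 2.98 kHz.
2.98 kHz ≤ fs/2 = 16.17 kHz, appears at 2.98 kHz.

2.98 kHz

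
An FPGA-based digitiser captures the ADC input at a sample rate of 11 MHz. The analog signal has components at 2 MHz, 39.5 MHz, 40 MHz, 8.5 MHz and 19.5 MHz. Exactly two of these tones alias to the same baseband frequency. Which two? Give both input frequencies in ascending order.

fs/2 = 5.5 MHz.
2 MHz ≤ fs/2 = 5.5 MHz, passes unchanged.
39.5 MHz mod fs = 6.5 MHz.
6.5 MHz > fs/2 = 5.5 MHz, folds to fs − 6.5 MHz = 4.5 MHz.
40 MHz mod fs = 7 MHz.
7 MHz > fs/2 = 5.5 MHz, folds to fs − 7 MHz = 4 MHz.
8.5 MHz > fs/2 = 5.5 MHz, folds to fs − 8.5 MHz = 2.5 MHz.
19.5 MHz mod fs = 8.5 MHz.
8.5 MHz > fs/2 = 5.5 MHz, folds to fs − 8.5 MHz = 2.5 MHz.
8.5 MHz and 19.5 MHz both map to 2.5 MHz.

8.5 MHz, 19.5 MHz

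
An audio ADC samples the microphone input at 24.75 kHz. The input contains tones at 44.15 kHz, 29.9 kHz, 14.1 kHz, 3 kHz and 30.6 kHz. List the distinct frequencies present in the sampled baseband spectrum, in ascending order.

fs/2 = 12.375 kHz.
44.15 kHz mod fs = 19.4 kHz.
19.4 kHz > fs/2 = 12.375 kHz, folds to fs − 19.4 kHz = 5.35 kHz.
29.9 kHz mod fs = 5.15 kHz.
5.15 kHz ≤ fs/2 = 12.375 kHz, appears at 5.15 kHz.
14.1 kHz > fs/2 = 12.375 kHz, folds to fs − 14.1 kHz = 10.65 kHz.
3 kHz ≤ fs/2 = 12.375 kHz, passes unchanged.
30.6 kHz mod fs = 5.85 kHz.
5.85 kHz ≤ fs/2 = 12.375 kHz, appears at 5.85 kHz.
Distinct values: {3 kHz, 5.15 kHz, 5.35 kHz, 5.85 kHz, 10.65 kHz}.

3 kHz, 5.15 kHz, 5.35 kHz, 5.85 kHz, 10.65 kHz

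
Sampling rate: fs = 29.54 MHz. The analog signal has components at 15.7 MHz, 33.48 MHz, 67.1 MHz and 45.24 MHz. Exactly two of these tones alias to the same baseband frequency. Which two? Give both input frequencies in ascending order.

fs/2 = 14.77 MHz.
15.7 MHz > fs/2 = 14.77 MHz, folds to fs − 15.7 MHz = 13.84 MHz.
33.48 MHz mod fs = 3.94 MHz.
3.94 MHz ≤ fs/2 = 14.77 MHz, appears at 3.94 MHz.
67.1 MHz mod fs = 8.02 MHz.
8.02 MHz ≤ fs/2 = 14.77 MHz, appears at 8.02 MHz.
45.24 MHz mod fs = 15.7 MHz.
15.7 MHz > fs/2 = 14.77 MHz, folds to fs − 15.7 MHz = 13.84 MHz.
15.7 MHz and 45.24 MHz both map to 13.84 MHz.

15.7 MHz, 45.24 MHz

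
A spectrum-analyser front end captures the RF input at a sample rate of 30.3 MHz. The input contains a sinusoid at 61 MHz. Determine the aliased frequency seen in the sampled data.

61 MHz mod fs = 0.4 MHz.
0.4 MHz ≤ fs/2 = 15.15 MHz, appears at 0.4 MHz.

0.4 MHz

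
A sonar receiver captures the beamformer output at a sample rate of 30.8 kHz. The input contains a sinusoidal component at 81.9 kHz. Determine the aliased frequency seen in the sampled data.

81.9 kHz mod fs = 20.3 kHz.
20.3 kHz > fs/2 = 15.4 kHz, folds to fs − 20.3 kHz = 10.5 kHz.

10.5 kHz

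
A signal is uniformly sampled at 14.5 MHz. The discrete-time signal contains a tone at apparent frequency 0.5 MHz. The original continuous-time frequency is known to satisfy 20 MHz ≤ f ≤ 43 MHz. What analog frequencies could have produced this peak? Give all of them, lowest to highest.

Frequencies that alias to 0.5 MHz are k·fs ± 0.5 MHz for integer k ≥ 0.
k=0: 0.5 MHz.
k=1: 14 MHz, 15 MHz.
k=2: 28.5 MHz, 29.5 MHz.
k=3: 43 MHz, 44 MHz.
k=4: 57.5 MHz, 58.5 MHz.
Within [20 MHz, 43 MHz]: 28.5 MHz, 29.5 MHz, 43 MHz.

28.5 MHz, 29.5 MHz, 43 MHz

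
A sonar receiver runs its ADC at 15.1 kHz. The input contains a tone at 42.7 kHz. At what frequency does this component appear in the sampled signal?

42.7 kHz mod fs = 12.5 kHz.
12.5 kHz > fs/2 = 7.55 kHz, folds to fs − 12.5 kHz = 2.6 kHz.

2.6 kHz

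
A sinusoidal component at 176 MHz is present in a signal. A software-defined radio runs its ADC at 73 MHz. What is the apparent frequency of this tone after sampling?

176 MHz mod fs = 30 MHz.
30 MHz ≤ fs/2 = 36.5 MHz, appears at 30 MHz.

30 MHz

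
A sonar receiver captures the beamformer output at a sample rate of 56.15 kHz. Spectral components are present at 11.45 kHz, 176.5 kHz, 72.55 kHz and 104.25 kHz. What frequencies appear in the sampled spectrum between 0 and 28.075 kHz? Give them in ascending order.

fs/2 = 28.075 kHz.
11.45 kHz ≤ fs/2 = 28.075 kHz, passes unchanged.
176.5 kHz mod fs = 8.05 kHz.
8.05 kHz ≤ fs/2 = 28.075 kHz, appears at 8.05 kHz.
72.55 kHz mod fs = 16.4 kHz.
16.4 kHz ≤ fs/2 = 28.075 kHz, appears at 16.4 kHz.
104.25 kHz mod fs = 48.1 kHz.
48.1 kHz > fs/2 = 28.075 kHz, folds to fs − 48.1 kHz = 8.05 kHz.
Distinct values: {8.05 kHz, 11.45 kHz, 16.4 kHz}.

8.05 kHz, 11.45 kHz, 16.4 kHz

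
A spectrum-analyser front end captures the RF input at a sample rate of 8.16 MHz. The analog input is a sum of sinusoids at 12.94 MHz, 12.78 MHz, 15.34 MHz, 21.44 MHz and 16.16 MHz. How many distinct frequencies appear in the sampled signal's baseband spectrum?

5

fs/2 = 4.08 MHz.
12.94 MHz mod fs = 4.78 MHz.
4.78 MHz > fs/2 = 4.08 MHz, folds to fs − 4.78 MHz = 3.38 MHz.
12.78 MHz mod fs = 4.62 MHz.
4.62 MHz > fs/2 = 4.08 MHz, folds to fs − 4.62 MHz = 3.54 MHz.
15.34 MHz mod fs = 7.18 MHz.
7.18 MHz > fs/2 = 4.08 MHz, folds to fs − 7.18 MHz = 0.98 MHz.
21.44 MHz mod fs = 5.12 MHz.
5.12 MHz > fs/2 = 4.08 MHz, folds to fs − 5.12 MHz = 3.04 MHz.
16.16 MHz mod fs = 8 MHz.
8 MHz > fs/2 = 4.08 MHz, folds to fs − 8 MHz = 0.16 MHz.
Distinct values: {0.16 MHz, 0.98 MHz, 3.04 MHz, 3.38 MHz, 3.54 MHz} → 5.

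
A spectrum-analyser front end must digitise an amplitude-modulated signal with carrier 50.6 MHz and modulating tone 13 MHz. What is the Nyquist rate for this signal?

AM sidebands sit at fc ± fm = 37.6 MHz and 63.6 MHz.
Highest-frequency component: 63.6 MHz.
Nyquist rate = 2 × 63.6 MHz = 127.2 MHz.

127.2 MHz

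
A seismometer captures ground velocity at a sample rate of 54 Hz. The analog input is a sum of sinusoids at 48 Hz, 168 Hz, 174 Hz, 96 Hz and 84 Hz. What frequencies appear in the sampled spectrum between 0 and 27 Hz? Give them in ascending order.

fs/2 = 27 Hz.
48 Hz > fs/2 = 27 Hz, folds to fs − 48 Hz = 6 Hz.
168 Hz mod fs = 6 Hz.
6 Hz ≤ fs/2 = 27 Hz, appears at 6 Hz.
174 Hz mod fs = 12 Hz.
12 Hz ≤ fs/2 = 27 Hz, appears at 12 Hz.
96 Hz mod fs = 42 Hz.
42 Hz > fs/2 = 27 Hz, folds to fs − 42 Hz = 12 Hz.
84 Hz mod fs = 30 Hz.
30 Hz > fs/2 = 27 Hz, folds to fs − 30 Hz = 24 Hz.
Distinct values: {6 Hz, 12 Hz, 24 Hz}.

6 Hz, 12 Hz, 24 Hz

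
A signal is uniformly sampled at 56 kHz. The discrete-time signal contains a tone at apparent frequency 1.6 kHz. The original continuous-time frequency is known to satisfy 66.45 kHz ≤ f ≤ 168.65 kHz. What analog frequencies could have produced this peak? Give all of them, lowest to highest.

110.4 kHz, 113.6 kHz, 166.4 kHz

Frequencies that alias to 1.6 kHz are k·fs ± 1.6 kHz for integer k ≥ 0.
k=0: 1.6 kHz.
k=1: 54.4 kHz, 57.6 kHz.
k=2: 110.4 kHz, 113.6 kHz.
k=3: 166.4 kHz, 169.6 kHz.
k=4: 222.4 kHz, 225.6 kHz.
Within [66.45 kHz, 168.65 kHz]: 110.4 kHz, 113.6 kHz, 166.4 kHz.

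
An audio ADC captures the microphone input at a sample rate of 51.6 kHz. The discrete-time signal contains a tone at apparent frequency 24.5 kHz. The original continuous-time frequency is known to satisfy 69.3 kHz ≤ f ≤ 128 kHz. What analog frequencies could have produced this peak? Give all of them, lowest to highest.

76.1 kHz, 78.7 kHz, 127.7 kHz

Frequencies that alias to 24.5 kHz are k·fs ± 24.5 kHz for integer k ≥ 0.
k=0: 24.5 kHz.
k=1: 27.1 kHz, 76.1 kHz.
k=2: 78.7 kHz, 127.7 kHz.
k=3: 130.3 kHz, 179.3 kHz.
Within [69.3 kHz, 128 kHz]: 76.1 kHz, 78.7 kHz, 127.7 kHz.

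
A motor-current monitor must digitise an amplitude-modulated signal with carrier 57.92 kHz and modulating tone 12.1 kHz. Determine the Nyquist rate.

140.04 kHz

AM sidebands sit at fc ± fm = 45.82 kHz and 70.02 kHz.
Highest-frequency component: 70.02 kHz.
Nyquist rate = 2 × 70.02 kHz = 140.04 kHz.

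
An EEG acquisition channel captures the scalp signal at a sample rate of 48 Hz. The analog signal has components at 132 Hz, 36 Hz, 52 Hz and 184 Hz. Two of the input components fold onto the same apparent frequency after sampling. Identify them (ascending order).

36 Hz, 132 Hz

fs/2 = 24 Hz.
132 Hz mod fs = 36 Hz.
36 Hz > fs/2 = 24 Hz, folds to fs − 36 Hz = 12 Hz.
36 Hz > fs/2 = 24 Hz, folds to fs − 36 Hz = 12 Hz.
52 Hz mod fs = 4 Hz.
4 Hz ≤ fs/2 = 24 Hz, appears at 4 Hz.
184 Hz mod fs = 40 Hz.
40 Hz > fs/2 = 24 Hz, folds to fs − 40 Hz = 8 Hz.
36 Hz and 132 Hz both map to 12 Hz.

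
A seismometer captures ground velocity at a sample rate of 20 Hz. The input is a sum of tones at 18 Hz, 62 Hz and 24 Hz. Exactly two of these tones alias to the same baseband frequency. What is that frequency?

2 Hz

fs/2 = 10 Hz.
18 Hz > fs/2 = 10 Hz, folds to fs − 18 Hz = 2 Hz.
62 Hz mod fs = 2 Hz.
2 Hz ≤ fs/2 = 10 Hz, appears at 2 Hz.
24 Hz mod fs = 4 Hz.
4 Hz ≤ fs/2 = 10 Hz, appears at 4 Hz.
18 Hz and 62 Hz both map to 2 Hz.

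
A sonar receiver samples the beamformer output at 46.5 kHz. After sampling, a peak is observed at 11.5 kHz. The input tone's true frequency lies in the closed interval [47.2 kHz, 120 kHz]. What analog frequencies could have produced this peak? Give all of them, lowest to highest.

58 kHz, 81.5 kHz, 104.5 kHz

Frequencies that alias to 11.5 kHz are k·fs ± 11.5 kHz for integer k ≥ 0.
k=0: 11.5 kHz.
k=1: 35 kHz, 58 kHz.
k=2: 81.5 kHz, 104.5 kHz.
k=3: 128 kHz, 151 kHz.
Within [47.2 kHz, 120 kHz]: 58 kHz, 81.5 kHz, 104.5 kHz.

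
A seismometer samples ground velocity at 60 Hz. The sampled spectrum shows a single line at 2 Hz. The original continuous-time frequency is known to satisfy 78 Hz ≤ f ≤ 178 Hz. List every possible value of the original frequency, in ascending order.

118 Hz, 122 Hz, 178 Hz

Frequencies that alias to 2 Hz are k·fs ± 2 Hz for integer k ≥ 0.
k=0: 2 Hz.
k=1: 58 Hz, 62 Hz.
k=2: 118 Hz, 122 Hz.
k=3: 178 Hz, 182 Hz.
k=4: 238 Hz, 242 Hz.
Within [78 Hz, 178 Hz]: 118 Hz, 122 Hz, 178 Hz.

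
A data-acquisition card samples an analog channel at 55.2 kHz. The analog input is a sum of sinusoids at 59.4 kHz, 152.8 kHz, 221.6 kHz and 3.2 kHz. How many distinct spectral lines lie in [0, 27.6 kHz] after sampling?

fs/2 = 27.6 kHz.
59.4 kHz mod fs = 4.2 kHz.
4.2 kHz ≤ fs/2 = 27.6 kHz, appears at 4.2 kHz.
152.8 kHz mod fs = 42.4 kHz.
42.4 kHz > fs/2 = 27.6 kHz, folds to fs − 42.4 kHz = 12.8 kHz.
221.6 kHz mod fs = 0.8 kHz.
0.8 kHz ≤ fs/2 = 27.6 kHz, appears at 0.8 kHz.
3.2 kHz ≤ fs/2 = 27.6 kHz, passes unchanged.
Distinct values: {0.8 kHz, 3.2 kHz, 4.2 kHz, 12.8 kHz} → 4.

4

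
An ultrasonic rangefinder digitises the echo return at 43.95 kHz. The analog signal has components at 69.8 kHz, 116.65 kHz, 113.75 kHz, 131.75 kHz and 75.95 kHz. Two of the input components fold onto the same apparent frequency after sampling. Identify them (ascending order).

69.8 kHz, 113.75 kHz

fs/2 = 21.975 kHz.
69.8 kHz mod fs = 25.85 kHz.
25.85 kHz > fs/2 = 21.975 kHz, folds to fs − 25.85 kHz = 18.1 kHz.
116.65 kHz mod fs = 28.75 kHz.
28.75 kHz > fs/2 = 21.975 kHz, folds to fs − 28.75 kHz = 15.2 kHz.
113.75 kHz mod fs = 25.85 kHz.
25.85 kHz > fs/2 = 21.975 kHz, folds to fs − 25.85 kHz = 18.1 kHz.
131.75 kHz mod fs = 43.85 kHz.
43.85 kHz > fs/2 = 21.975 kHz, folds to fs − 43.85 kHz = 0.1 kHz.
75.95 kHz mod fs = 32 kHz.
32 kHz > fs/2 = 21.975 kHz, folds to fs − 32 kHz = 11.95 kHz.
69.8 kHz and 113.75 kHz both map to 18.1 kHz.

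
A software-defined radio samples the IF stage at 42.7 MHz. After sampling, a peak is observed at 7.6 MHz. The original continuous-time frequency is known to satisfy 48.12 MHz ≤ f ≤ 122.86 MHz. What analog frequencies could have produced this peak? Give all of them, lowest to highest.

50.3 MHz, 77.8 MHz, 93 MHz, 120.5 MHz

Frequencies that alias to 7.6 MHz are k·fs ± 7.6 MHz for integer k ≥ 0.
k=0: 7.6 MHz.
k=1: 35.1 MHz, 50.3 MHz.
k=2: 77.8 MHz, 93 MHz.
k=3: 120.5 MHz, 135.7 MHz.
k=4: 163.2 MHz, 178.4 MHz.
Within [48.12 MHz, 122.86 MHz]: 50.3 MHz, 77.8 MHz, 93 MHz, 120.5 MHz.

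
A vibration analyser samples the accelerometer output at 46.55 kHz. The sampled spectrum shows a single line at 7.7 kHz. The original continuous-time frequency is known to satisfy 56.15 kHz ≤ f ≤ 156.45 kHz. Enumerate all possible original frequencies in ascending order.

Frequencies that alias to 7.7 kHz are k·fs ± 7.7 kHz for integer k ≥ 0.
k=0: 7.7 kHz.
k=1: 38.85 kHz, 54.25 kHz.
k=2: 85.4 kHz, 100.8 kHz.
k=3: 131.95 kHz, 147.35 kHz.
k=4: 178.5 kHz, 193.9 kHz.
Within [56.15 kHz, 156.45 kHz]: 85.4 kHz, 100.8 kHz, 131.95 kHz, 147.35 kHz.

85.4 kHz, 100.8 kHz, 131.95 kHz, 147.35 kHz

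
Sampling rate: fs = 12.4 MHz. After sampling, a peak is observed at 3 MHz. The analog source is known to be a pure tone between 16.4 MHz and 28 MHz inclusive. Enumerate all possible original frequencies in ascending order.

Frequencies that alias to 3 MHz are k·fs ± 3 MHz for integer k ≥ 0.
k=0: 3 MHz.
k=1: 9.4 MHz, 15.4 MHz.
k=2: 21.8 MHz, 27.8 MHz.
k=3: 34.2 MHz, 40.2 MHz.
Within [16.4 MHz, 28 MHz]: 21.8 MHz, 27.8 MHz.

21.8 MHz, 27.8 MHz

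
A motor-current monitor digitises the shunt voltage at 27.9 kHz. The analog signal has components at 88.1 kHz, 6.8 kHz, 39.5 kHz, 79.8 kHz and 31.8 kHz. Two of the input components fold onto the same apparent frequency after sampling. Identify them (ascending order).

fs/2 = 13.95 kHz.
88.1 kHz mod fs = 4.4 kHz.
4.4 kHz ≤ fs/2 = 13.95 kHz, appears at 4.4 kHz.
6.8 kHz ≤ fs/2 = 13.95 kHz, passes unchanged.
39.5 kHz mod fs = 11.6 kHz.
11.6 kHz ≤ fs/2 = 13.95 kHz, appears at 11.6 kHz.
79.8 kHz mod fs = 24 kHz.
24 kHz > fs/2 = 13.95 kHz, folds to fs − 24 kHz = 3.9 kHz.
31.8 kHz mod fs = 3.9 kHz.
3.9 kHz ≤ fs/2 = 13.95 kHz, appears at 3.9 kHz.
31.8 kHz and 79.8 kHz both map to 3.9 kHz.

31.8 kHz, 79.8 kHz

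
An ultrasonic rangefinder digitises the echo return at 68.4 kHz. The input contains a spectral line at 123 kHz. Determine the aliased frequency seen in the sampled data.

13.8 kHz

123 kHz mod fs = 54.6 kHz.
54.6 kHz > fs/2 = 34.2 kHz, folds to fs − 54.6 kHz = 13.8 kHz.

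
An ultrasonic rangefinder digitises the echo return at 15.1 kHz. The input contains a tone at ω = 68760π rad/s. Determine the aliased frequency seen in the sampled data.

ω = 68760π rad/s → f = ω/(2π) = 34380 Hz = 34.38 kHz.
34.38 kHz mod fs = 4.18 kHz.
4.18 kHz ≤ fs/2 = 7.55 kHz, appears at 4.18 kHz.

4.18 kHz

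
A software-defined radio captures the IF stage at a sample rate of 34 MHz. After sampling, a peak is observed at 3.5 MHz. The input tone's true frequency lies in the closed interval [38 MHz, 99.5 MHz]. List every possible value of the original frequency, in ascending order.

Frequencies that alias to 3.5 MHz are k·fs ± 3.5 MHz for integer k ≥ 0.
k=0: 3.5 MHz.
k=1: 30.5 MHz, 37.5 MHz.
k=2: 64.5 MHz, 71.5 MHz.
k=3: 98.5 MHz, 105.5 MHz.
k=4: 132.5 MHz, 139.5 MHz.
Within [38 MHz, 99.5 MHz]: 64.5 MHz, 71.5 MHz, 98.5 MHz.

64.5 MHz, 71.5 MHz, 98.5 MHz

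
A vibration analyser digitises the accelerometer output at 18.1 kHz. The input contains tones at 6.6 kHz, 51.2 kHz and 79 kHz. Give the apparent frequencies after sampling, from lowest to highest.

fs/2 = 9.05 kHz.
6.6 kHz ≤ fs/2 = 9.05 kHz, passes unchanged.
51.2 kHz mod fs = 15 kHz.
15 kHz > fs/2 = 9.05 kHz, folds to fs − 15 kHz = 3.1 kHz.
79 kHz mod fs = 6.6 kHz.
6.6 kHz ≤ fs/2 = 9.05 kHz, appears at 6.6 kHz.
Distinct values: {3.1 kHz, 6.6 kHz}.

3.1 kHz, 6.6 kHz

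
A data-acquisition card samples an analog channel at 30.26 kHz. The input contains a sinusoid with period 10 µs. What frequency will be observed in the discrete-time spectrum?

9.22 kHz

T = 10 µs → f = 1/T = 100 kHz.
100 kHz mod fs = 9.22 kHz.
9.22 kHz ≤ fs/2 = 15.13 kHz, appears at 9.22 kHz.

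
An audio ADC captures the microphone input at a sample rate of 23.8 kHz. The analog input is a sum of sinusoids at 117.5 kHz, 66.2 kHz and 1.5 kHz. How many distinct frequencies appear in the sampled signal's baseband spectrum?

2

fs/2 = 11.9 kHz.
117.5 kHz mod fs = 22.3 kHz.
22.3 kHz > fs/2 = 11.9 kHz, folds to fs − 22.3 kHz = 1.5 kHz.
66.2 kHz mod fs = 18.6 kHz.
18.6 kHz > fs/2 = 11.9 kHz, folds to fs − 18.6 kHz = 5.2 kHz.
1.5 kHz ≤ fs/2 = 11.9 kHz, passes unchanged.
Distinct values: {1.5 kHz, 5.2 kHz} → 2.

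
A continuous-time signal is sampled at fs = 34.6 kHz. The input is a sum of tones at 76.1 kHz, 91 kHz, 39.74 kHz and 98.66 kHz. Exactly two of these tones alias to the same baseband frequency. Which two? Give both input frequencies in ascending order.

fs/2 = 17.3 kHz.
76.1 kHz mod fs = 6.9 kHz.
6.9 kHz ≤ fs/2 = 17.3 kHz, appears at 6.9 kHz.
91 kHz mod fs = 21.8 kHz.
21.8 kHz > fs/2 = 17.3 kHz, folds to fs − 21.8 kHz = 12.8 kHz.
39.74 kHz mod fs = 5.14 kHz.
5.14 kHz ≤ fs/2 = 17.3 kHz, appears at 5.14 kHz.
98.66 kHz mod fs = 29.46 kHz.
29.46 kHz > fs/2 = 17.3 kHz, folds to fs − 29.46 kHz = 5.14 kHz.
39.74 kHz and 98.66 kHz both map to 5.14 kHz.

39.74 kHz, 98.66 kHz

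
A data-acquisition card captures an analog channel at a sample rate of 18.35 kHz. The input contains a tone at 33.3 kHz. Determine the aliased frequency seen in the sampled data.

33.3 kHz mod fs = 14.95 kHz.
14.95 kHz > fs/2 = 9.175 kHz, folds to fs − 14.95 kHz = 3.4 kHz.

3.4 kHz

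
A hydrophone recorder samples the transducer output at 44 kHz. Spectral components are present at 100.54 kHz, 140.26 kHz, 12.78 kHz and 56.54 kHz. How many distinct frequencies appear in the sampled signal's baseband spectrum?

3

fs/2 = 22 kHz.
100.54 kHz mod fs = 12.54 kHz.
12.54 kHz ≤ fs/2 = 22 kHz, appears at 12.54 kHz.
140.26 kHz mod fs = 8.26 kHz.
8.26 kHz ≤ fs/2 = 22 kHz, appears at 8.26 kHz.
12.78 kHz ≤ fs/2 = 22 kHz, passes unchanged.
56.54 kHz mod fs = 12.54 kHz.
12.54 kHz ≤ fs/2 = 22 kHz, appears at 12.54 kHz.
Distinct values: {8.26 kHz, 12.54 kHz, 12.78 kHz} → 3.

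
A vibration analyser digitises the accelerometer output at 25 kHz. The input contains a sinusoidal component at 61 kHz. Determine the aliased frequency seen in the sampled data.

61 kHz mod fs = 11 kHz.
11 kHz ≤ fs/2 = 12.5 kHz, appears at 11 kHz.

11 kHz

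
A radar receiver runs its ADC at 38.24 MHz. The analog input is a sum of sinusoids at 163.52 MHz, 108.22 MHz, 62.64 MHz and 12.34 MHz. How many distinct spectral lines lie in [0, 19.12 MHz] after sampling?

fs/2 = 19.12 MHz.
163.52 MHz mod fs = 10.56 MHz.
10.56 MHz ≤ fs/2 = 19.12 MHz, appears at 10.56 MHz.
108.22 MHz mod fs = 31.74 MHz.
31.74 MHz > fs/2 = 19.12 MHz, folds to fs − 31.74 MHz = 6.5 MHz.
62.64 MHz mod fs = 24.4 MHz.
24.4 MHz > fs/2 = 19.12 MHz, folds to fs − 24.4 MHz = 13.84 MHz.
12.34 MHz ≤ fs/2 = 19.12 MHz, passes unchanged.
Distinct values: {6.5 MHz, 10.56 MHz, 12.34 MHz, 13.84 MHz} → 4.

4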